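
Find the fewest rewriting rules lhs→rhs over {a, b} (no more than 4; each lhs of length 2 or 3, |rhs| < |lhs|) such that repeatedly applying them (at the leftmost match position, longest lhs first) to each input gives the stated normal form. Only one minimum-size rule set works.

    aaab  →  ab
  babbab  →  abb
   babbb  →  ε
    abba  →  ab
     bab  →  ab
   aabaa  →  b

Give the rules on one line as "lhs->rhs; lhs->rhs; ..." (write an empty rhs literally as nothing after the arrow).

aa->; bab->ab; bba->b; bbb->a

  | aaab => ab
  | babbab => abbab => abb
  | babbb => abbb => aa => ε
  | abba => ab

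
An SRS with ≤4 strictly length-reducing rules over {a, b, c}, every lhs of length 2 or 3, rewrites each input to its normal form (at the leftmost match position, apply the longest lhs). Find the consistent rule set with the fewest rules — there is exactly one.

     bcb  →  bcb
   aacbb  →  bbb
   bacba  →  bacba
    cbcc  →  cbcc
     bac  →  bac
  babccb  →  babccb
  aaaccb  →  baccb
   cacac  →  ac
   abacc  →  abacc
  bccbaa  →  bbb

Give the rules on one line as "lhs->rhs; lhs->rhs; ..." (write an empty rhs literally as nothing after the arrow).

aa->b; cac->; cbb->bb

  | bcb
  | aacbb => bcbb => bbb
  | bacba
  | cbcc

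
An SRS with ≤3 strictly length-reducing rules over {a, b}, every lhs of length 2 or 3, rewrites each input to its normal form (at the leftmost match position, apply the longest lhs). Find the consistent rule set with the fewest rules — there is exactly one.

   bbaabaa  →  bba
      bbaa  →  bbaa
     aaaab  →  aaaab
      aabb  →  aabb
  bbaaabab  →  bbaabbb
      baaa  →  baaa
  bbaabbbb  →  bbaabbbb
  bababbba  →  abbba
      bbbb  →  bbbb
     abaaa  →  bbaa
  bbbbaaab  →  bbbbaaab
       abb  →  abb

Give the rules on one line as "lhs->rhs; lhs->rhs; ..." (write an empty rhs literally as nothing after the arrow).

aba->bb; bab->

  | bbaabaa => bbabba => bba
  | bbaa
  | aaaab
  | aabb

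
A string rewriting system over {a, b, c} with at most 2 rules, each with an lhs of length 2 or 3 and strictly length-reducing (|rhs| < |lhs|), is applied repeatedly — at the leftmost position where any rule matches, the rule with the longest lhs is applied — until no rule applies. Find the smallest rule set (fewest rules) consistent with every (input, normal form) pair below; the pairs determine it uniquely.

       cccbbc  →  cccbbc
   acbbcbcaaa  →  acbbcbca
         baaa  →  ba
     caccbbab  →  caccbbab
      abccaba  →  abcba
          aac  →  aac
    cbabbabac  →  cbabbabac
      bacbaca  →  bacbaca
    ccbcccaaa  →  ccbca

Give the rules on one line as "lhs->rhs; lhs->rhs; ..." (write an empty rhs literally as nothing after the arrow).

aaa->a; cca->c

  | cccbbc
  | acbbcbcaaa => acbbcbca
  | baaa => ba
  | caccbbab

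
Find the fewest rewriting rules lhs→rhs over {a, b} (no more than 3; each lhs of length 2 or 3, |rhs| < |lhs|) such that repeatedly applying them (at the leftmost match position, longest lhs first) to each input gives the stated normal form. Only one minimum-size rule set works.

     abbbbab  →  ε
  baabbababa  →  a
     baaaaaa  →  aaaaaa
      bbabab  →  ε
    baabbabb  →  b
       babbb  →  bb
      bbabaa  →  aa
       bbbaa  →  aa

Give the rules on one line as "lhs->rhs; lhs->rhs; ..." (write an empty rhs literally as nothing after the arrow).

ab->; ba->a

  | abbbbab => bbbab => bbab => bab => ab => ε
  | baabbababa => aabbababa => abababa => ababa => aba => a
  | baaaaaa => aaaaaa
  | bbabab => babab => abab => ab => ε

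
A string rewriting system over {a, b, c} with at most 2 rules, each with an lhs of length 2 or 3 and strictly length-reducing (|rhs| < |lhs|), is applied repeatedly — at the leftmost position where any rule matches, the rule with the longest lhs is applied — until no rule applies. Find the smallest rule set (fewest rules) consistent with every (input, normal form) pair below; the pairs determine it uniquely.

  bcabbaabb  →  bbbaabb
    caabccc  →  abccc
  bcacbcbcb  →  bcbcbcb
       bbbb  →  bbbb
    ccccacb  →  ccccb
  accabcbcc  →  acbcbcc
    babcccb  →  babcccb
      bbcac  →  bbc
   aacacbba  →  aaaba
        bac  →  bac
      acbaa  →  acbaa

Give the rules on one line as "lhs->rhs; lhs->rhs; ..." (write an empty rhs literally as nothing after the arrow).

ca->; cbb->ab

  | bcabbaabb => bbbaabb
  | caabccc => abccc
  | bcacbcbcb => bcbcbcb
  | bbbb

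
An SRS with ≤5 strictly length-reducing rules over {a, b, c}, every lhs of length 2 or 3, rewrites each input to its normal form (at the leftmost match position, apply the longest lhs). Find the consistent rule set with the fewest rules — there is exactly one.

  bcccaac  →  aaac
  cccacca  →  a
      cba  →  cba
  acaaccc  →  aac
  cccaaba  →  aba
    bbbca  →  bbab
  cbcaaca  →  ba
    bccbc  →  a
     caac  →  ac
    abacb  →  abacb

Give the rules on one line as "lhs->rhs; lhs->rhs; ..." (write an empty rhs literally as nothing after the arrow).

bc->a; bca->ab; ca->; cc->

  | bcccaac => accaac => aaac
  | cccacca => cacca => cca => a
  | cba
  | acaaccc => aaccc => aac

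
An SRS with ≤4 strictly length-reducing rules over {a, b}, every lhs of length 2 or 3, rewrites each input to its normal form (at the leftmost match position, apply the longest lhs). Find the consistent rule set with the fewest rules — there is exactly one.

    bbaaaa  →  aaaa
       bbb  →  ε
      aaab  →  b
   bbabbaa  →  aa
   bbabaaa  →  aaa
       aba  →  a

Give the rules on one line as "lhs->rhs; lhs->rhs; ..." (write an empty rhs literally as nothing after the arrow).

ab->b; ba->a; bbb->

  | bbaaaa => baaaa => aaaa
  | bbb => ε
  | aaab => aab => ab => b
  | bbabbaa => babbaa => abbaa => bbaa => baa => aa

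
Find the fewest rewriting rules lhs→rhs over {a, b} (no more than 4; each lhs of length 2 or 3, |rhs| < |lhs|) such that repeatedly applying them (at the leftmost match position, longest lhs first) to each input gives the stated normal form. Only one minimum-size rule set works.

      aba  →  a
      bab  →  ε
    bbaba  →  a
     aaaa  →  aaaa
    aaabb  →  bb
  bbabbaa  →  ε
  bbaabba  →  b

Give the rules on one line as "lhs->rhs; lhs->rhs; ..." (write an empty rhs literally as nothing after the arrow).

  | aba => a
  | bab => ab => ε
  | bbaba => baba => aba => a
  | aaaa

ab->; abb->bb; ba->; bab->ab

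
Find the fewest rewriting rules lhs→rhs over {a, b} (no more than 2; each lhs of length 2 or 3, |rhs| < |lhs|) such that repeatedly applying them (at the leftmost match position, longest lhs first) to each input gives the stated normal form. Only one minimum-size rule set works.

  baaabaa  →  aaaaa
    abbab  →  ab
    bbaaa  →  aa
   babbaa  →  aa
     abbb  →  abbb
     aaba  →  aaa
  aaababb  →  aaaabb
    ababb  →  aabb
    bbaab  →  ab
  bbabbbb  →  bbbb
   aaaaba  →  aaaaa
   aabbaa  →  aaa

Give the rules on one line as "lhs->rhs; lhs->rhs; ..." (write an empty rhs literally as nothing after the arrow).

  | baaabaa => aaabaa => aaaaa
  | abbab => ab
  | bbaaa => aa
  | babbaa => abbaa => aa

ba->a; bba->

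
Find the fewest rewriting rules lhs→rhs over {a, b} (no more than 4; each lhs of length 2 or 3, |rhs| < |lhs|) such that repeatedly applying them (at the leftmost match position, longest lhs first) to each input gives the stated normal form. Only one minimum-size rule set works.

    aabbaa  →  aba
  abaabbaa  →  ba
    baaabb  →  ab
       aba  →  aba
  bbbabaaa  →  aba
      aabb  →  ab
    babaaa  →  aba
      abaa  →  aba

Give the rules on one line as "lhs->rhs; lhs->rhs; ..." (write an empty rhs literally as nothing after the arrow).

aa->a; aab->ba; bab->ab

  | aabbaa => babaa => abaa => aba
  | abaabbaa => abbabaa => ababaa => aabaa => baaa => baa => ba
  | baaabb => baabb => bbab => bab => ab
  | aba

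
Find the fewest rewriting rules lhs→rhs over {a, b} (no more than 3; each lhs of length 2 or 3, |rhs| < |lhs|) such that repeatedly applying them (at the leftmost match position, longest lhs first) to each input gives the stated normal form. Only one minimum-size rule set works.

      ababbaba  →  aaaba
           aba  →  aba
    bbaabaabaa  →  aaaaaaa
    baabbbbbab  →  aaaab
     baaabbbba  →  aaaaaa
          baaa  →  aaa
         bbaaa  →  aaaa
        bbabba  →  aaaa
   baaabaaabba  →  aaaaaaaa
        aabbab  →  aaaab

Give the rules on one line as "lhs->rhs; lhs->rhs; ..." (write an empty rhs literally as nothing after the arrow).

  | ababbaba => abbaba => aaaba
  | aba
  | bbaabaabaa => aaabaabaa => aaaaabaa => aaaaaaa
  | baabbbbbab => aabbbbbab => aaabbbab => aaaabab => aaaab

baa->aa; bab->b; bb->a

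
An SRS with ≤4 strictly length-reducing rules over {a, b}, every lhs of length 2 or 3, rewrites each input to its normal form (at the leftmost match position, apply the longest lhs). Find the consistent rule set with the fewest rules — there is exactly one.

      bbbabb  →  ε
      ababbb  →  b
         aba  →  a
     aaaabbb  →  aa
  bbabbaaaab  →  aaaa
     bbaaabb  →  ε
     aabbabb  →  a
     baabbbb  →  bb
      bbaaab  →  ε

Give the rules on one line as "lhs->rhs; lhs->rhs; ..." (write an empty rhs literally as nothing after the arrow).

ab->; abb->; ba->; bab->a

  | bbbabb => bbab => ba => ε
  | ababbb => abbb => b
  | aba => a
  | aaaabbb => aaab => aa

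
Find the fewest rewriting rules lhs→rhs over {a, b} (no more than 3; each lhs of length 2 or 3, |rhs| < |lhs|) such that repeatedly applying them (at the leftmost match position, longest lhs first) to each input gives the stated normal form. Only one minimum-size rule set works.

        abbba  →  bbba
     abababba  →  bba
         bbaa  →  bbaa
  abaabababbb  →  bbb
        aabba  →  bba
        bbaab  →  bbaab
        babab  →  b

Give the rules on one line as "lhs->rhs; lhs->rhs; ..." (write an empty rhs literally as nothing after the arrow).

abb->bb; bab->b

  | abbba => bbba
  | abababba => ababba => abba => bba
  | bbaa
  | abaabababbb => abaababbb => abaabbb => ababbb => abbb => bbb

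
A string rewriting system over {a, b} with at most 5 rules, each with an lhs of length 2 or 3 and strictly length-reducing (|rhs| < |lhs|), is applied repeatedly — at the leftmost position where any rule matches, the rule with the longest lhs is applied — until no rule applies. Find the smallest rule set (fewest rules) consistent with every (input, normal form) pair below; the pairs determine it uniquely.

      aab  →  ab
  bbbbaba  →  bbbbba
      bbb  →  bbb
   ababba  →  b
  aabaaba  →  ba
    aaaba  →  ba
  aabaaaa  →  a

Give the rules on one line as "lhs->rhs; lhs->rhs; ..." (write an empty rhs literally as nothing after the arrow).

  | aab => ab
  | bbbbaba => bbbbba
  | bbb
  | ababba => babba => bbaa => b

aa->a; aba->ba; abb->ba; baa->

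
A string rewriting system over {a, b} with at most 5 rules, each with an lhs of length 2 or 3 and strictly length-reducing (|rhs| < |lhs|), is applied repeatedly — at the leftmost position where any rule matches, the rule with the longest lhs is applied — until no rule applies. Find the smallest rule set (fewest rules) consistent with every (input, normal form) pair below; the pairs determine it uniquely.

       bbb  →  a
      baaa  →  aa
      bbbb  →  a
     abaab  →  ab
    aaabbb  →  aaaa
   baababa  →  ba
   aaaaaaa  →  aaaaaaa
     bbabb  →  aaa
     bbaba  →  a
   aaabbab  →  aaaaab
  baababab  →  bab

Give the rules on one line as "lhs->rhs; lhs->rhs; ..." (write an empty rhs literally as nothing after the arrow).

  | bbb => bb => a
  | baaa => aa
  | bbbb => bbb => bb => a
  | abaab => ab

aba->; baa->a; bb->a; bbb->bb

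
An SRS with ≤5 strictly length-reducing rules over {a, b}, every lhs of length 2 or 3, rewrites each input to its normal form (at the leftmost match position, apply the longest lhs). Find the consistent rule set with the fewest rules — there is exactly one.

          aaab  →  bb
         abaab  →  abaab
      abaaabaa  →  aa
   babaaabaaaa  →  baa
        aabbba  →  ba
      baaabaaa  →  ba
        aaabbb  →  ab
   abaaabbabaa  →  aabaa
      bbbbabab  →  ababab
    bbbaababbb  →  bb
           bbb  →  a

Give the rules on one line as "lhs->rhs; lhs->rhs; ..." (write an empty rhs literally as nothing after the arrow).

  | aaab => bb
  | abaab
  | abaaabaa => abbbaa => bbaa => aa
  | babaaabaaaa => babbbaaaa => bbbaaaa => aaaaa => baa

aaa->b; abb->b; bba->a; bbb->a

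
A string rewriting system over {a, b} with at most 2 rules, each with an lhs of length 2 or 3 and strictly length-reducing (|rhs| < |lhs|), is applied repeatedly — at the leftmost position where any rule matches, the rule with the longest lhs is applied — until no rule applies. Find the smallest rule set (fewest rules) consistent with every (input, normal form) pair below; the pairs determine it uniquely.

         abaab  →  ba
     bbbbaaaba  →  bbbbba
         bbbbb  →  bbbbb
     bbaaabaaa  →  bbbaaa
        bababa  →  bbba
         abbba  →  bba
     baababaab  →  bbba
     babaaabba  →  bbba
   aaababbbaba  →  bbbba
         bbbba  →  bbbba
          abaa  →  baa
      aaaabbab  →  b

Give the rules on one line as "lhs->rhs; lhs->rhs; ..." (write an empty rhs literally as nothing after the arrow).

  | abaab => baab => ba
  | bbbbaaaba => bbbbaaba => bbbbaba => bbbbba
  | bbbbb
  | bbaaabaaa => bbaabaaa => bbabaaa => bbbaaa

ab->; aba->ba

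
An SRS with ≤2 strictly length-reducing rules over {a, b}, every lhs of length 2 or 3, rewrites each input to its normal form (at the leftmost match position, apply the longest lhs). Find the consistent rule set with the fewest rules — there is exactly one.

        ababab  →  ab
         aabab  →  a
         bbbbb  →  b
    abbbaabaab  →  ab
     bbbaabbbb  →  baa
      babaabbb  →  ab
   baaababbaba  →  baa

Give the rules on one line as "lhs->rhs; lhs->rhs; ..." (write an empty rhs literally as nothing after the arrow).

aba->b; bb->

  | ababab => bbab => ab
  | aabab => abb => a
  | bbbbb => bbb => b
  | abbbaabaab => abaabaab => babaab => bbab => ab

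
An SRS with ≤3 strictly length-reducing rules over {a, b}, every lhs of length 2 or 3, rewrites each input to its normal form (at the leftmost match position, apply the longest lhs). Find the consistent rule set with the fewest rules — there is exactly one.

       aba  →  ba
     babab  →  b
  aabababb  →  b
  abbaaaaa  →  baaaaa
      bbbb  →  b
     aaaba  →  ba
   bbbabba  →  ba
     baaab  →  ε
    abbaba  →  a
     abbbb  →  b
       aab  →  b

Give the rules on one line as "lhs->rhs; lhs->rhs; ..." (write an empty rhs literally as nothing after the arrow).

ab->b; bab->; bb->b

  | aba => ba
  | babab => ab => b
  | aabababb => abababb => bababb => abb => bb => b
  | abbaaaaa => bbaaaaa => baaaaa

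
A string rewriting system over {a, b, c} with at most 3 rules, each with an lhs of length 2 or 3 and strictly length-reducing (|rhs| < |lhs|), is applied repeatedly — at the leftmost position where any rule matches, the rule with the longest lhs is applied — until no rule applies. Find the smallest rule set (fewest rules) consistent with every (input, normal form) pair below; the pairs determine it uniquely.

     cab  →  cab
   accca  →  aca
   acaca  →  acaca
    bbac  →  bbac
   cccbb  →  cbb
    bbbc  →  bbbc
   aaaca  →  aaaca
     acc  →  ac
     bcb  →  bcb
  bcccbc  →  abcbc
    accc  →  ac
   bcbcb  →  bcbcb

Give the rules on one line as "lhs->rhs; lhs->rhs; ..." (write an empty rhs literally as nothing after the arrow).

bcc->ab; cc->c

  | cab
  | accca => acca => aca
  | acaca
  | bbac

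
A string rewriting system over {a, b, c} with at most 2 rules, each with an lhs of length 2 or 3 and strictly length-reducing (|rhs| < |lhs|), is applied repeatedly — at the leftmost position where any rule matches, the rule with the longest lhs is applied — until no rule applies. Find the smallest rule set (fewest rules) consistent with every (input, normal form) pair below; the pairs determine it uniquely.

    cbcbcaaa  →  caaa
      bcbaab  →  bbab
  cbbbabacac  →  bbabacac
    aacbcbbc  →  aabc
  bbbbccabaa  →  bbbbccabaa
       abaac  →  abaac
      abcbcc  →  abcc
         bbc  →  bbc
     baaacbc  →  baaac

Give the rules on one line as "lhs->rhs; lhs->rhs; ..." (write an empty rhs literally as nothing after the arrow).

cb->; cba->b

  | cbcbcaaa => cbcaaa => caaa
  | bcbaab => bbab
  | cbbbabacac => bbabacac
  | aacbcbbc => aacbbc => aabc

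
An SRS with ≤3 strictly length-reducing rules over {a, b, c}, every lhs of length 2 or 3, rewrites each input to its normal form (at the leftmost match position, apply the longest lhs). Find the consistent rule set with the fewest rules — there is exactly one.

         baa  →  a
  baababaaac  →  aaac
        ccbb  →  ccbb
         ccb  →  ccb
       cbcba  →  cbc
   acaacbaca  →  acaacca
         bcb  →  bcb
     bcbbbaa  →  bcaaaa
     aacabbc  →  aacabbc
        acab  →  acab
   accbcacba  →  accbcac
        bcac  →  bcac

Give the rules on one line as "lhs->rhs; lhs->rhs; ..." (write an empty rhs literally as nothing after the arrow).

ba->; bbb->aa

  | baa => a
  | baababaaac => ababaaac => abaaac => aaac
  | ccbb
  | ccb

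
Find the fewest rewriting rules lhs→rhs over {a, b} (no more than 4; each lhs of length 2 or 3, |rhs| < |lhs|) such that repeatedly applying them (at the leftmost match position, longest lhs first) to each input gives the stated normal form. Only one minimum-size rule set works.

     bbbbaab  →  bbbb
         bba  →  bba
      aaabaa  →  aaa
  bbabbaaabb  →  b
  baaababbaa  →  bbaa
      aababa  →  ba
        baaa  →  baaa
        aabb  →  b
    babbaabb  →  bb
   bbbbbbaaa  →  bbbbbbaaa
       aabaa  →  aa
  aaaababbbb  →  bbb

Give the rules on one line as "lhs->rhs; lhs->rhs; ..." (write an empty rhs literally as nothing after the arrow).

aab->; ab->b; bab->

  | bbbbaab => bbbb
  | bba
  | aaabaa => aaa
  | bbabbaaabb => bbaaabb => bbab => b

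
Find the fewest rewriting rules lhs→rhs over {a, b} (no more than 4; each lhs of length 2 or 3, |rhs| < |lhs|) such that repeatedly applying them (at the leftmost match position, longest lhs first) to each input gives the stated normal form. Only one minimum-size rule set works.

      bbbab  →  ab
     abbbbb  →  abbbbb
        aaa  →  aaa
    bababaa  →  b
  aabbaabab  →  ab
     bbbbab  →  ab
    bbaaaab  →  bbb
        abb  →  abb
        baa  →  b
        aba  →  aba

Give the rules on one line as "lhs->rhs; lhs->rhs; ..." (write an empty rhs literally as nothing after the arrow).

aab->b; baa->b; bab->ab

  | bbbab => bbab => bab => ab
  | abbbbb
  | aaa
  | bababaa => ababaa => aabaa => baa => b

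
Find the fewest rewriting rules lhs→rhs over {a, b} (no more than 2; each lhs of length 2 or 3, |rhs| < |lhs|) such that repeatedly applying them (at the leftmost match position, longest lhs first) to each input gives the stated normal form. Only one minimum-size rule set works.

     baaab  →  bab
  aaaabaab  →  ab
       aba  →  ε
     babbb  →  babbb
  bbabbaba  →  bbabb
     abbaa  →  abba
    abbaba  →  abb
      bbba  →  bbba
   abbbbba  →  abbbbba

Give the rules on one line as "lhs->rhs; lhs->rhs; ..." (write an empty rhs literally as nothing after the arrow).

  | baaab => baab => bab
  | aaaabaab => aaabaab => aabaab => abaab => ab
  | aba => ε
  | babbb

aa->a; aba->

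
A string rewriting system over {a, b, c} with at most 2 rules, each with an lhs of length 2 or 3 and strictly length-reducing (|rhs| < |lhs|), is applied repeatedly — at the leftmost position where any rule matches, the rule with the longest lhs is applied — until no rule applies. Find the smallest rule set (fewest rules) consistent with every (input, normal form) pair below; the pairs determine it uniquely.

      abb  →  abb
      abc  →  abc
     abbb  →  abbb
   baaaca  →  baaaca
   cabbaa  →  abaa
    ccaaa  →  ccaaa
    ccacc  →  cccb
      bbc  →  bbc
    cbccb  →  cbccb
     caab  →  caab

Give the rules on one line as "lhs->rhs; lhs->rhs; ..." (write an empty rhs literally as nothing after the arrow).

  | abb
  | abc
  | abbb
  | baaaca

acc->cb; cab->a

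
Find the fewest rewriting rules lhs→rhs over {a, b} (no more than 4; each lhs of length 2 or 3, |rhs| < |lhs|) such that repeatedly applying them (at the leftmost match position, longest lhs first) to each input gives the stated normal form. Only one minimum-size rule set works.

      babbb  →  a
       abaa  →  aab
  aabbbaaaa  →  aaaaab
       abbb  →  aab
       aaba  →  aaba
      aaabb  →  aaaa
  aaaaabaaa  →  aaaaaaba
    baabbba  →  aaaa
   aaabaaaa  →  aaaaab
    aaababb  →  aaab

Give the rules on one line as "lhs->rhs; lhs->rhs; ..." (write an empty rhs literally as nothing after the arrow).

baa->ab; bab->; bb->a

  | babbb => bb => a
  | abaa => aab
  | aabbbaaaa => aaabaaaa => aaaabaa => aaaaab
  | abbb => aab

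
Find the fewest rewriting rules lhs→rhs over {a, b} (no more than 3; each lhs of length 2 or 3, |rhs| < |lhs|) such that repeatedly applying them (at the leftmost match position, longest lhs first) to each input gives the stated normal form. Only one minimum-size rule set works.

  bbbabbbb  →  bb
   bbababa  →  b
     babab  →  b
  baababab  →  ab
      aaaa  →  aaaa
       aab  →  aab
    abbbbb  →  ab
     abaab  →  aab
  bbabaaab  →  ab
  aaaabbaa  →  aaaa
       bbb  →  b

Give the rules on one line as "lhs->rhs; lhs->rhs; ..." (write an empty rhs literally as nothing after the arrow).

ba->; bbb->b

  | bbbabbbb => babbbb => bbbb => bb
  | bbababa => bbaba => bba => b
  | babab => bab => b
  | baababab => ababab => abab => ab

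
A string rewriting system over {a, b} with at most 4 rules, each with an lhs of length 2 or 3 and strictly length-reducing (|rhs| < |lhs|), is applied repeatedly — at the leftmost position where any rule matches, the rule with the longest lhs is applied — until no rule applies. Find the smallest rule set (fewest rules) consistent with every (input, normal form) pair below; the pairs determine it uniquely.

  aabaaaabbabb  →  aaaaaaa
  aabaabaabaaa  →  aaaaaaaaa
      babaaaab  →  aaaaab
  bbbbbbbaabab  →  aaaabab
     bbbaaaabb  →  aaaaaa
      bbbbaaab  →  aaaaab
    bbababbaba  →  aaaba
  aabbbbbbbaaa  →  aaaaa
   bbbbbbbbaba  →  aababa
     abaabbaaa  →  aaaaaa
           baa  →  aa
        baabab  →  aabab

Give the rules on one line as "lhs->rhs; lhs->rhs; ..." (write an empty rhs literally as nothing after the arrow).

abb->a; baa->aa; bbb->aa

  | aabaaaabbabb => aaaaaabbabb => aaaaaaabb => aaaaaaa
  | aabaabaabaaa => aaaabaabaaa => aaaaaabaaa => aaaaaaaaa
  | babaaaab => baaaaab => aaaaab
  | bbbbbbbaabab => aabbbbaabab => aabbaabab => aaaabab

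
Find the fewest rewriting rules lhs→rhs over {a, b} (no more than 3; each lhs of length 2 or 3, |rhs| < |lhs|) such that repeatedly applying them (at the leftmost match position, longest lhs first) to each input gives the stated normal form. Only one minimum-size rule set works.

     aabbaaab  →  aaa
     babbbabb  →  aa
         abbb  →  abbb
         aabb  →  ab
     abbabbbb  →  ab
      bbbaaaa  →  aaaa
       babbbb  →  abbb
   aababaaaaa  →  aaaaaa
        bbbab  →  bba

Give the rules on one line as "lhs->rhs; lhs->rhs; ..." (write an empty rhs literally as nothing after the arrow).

aab->a; baa->aa; bab->a

  | aabbaaab => abaaab => aaaab => aaa
  | babbbabb => abbabb => abab => aa
  | abbb
  | aabb => ab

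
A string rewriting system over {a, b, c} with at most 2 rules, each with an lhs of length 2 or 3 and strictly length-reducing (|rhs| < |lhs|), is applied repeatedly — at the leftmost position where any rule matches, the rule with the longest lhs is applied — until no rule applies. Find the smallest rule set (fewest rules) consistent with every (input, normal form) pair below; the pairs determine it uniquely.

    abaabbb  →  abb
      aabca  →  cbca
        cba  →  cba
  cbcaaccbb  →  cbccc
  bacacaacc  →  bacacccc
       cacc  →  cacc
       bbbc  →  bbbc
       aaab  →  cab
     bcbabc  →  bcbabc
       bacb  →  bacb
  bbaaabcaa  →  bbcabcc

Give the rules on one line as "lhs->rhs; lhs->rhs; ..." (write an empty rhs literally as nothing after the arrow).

  | abaabbb => abcbbb => abb
  | aabca => cbca
  | cba
  | cbcaaccbb => cbccccbb => cbccc

aa->c; cbb->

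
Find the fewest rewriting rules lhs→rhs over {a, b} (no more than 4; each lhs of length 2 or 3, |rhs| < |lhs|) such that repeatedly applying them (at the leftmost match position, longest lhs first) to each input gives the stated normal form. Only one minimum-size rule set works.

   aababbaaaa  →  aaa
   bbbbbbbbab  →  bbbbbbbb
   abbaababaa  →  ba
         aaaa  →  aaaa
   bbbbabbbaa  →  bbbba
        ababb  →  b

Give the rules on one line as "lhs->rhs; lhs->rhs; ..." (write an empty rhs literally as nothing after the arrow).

  | aababbaaaa => ababbaaaa => babbaaaa => baaaa => aaa
  | bbbbbbbbab => bbbbbbbb
  | abbaababaa => aababaa => ababaa => babaa => bbaa => ba
  | aaaa

ab->; aba->ba; abb->; baa->a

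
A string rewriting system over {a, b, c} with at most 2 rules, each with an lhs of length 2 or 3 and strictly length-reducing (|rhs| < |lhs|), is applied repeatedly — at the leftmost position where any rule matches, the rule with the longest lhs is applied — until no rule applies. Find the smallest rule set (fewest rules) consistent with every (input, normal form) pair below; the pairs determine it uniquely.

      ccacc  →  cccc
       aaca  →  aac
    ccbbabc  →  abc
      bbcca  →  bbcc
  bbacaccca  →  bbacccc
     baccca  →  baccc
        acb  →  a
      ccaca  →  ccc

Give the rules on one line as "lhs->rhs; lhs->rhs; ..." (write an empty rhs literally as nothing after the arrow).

  | ccacc => cccc
  | aaca => aac
  | ccbbabc => cbabc => abc
  | bbcca => bbcc

ca->c; cb->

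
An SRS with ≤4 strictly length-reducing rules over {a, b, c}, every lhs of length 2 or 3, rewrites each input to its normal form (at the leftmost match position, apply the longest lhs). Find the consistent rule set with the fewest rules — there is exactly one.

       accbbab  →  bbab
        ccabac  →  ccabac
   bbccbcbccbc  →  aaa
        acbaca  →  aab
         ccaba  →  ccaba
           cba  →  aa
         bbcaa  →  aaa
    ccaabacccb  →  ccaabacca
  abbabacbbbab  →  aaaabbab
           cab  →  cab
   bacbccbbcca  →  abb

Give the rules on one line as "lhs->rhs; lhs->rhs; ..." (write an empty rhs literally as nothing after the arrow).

  | accbbab => acabab => bbab
  | ccabac
  | bbccbcbccbc => bacbcbccbc => baacbccbc => aacbccbc => aaaccbc => aaacac => aabc => aaa
  | acbaca => aaaca => aab

aca->b; baa->aa; bc->a; cb->a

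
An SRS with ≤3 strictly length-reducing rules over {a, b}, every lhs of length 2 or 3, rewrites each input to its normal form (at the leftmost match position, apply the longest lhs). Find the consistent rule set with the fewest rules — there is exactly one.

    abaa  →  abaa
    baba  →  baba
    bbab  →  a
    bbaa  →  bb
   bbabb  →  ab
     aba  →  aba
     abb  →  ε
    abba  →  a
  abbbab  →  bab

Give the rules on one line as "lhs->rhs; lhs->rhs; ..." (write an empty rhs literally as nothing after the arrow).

  | abaa
  | baba
  | bbab => bbb => a
  | bbaa => bba => bb

abb->; bba->bb; bbb->a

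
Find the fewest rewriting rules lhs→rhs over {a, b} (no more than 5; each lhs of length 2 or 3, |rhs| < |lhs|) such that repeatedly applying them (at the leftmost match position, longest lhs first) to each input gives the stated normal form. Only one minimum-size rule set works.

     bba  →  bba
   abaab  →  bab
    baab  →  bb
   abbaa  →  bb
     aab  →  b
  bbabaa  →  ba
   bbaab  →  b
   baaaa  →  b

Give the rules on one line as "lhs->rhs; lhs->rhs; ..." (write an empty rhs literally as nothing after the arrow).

  | bba
  | abaab => bab
  | baab => bb
  | abbaa => bbaa => bb

aa->; aba->b; abb->bb; bbb->b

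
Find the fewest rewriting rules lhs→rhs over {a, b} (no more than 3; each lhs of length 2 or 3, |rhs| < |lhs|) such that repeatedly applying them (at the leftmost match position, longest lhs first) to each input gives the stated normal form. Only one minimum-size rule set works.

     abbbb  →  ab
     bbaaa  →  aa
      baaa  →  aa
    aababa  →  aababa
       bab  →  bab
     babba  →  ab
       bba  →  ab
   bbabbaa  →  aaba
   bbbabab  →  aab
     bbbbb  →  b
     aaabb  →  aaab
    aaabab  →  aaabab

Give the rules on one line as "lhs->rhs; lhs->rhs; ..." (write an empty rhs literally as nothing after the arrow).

  | abbbb => abbb => abb => ab
  | bbaaa => abaa => aa
  | baaa => aa
  | aababa

baa->a; bb->b; bba->ab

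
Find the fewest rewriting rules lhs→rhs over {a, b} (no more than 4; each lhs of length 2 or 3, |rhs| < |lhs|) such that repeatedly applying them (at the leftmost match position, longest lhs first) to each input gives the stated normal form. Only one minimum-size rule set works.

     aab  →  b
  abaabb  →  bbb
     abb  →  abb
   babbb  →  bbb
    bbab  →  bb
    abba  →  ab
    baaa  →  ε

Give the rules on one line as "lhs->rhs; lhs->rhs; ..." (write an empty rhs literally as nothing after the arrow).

aa->; aba->bb; ba->

  | aab => b
  | abaabb => bbabb => bbb
  | abb
  | babbb => bbb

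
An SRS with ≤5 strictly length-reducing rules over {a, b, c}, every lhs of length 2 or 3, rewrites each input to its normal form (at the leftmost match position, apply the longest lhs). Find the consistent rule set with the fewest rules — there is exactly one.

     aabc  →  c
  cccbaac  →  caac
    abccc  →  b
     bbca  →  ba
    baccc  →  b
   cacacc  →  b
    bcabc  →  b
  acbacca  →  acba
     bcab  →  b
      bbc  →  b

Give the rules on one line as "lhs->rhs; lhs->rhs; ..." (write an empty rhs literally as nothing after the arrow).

ab->c; bb->c; bc->b; cc->b

  | aabc => acc => ab => c
  | cccbaac => bcbaac => bbaac => caac
  | abccc => cccc => bcc => bc => b
  | bbca => cca => ba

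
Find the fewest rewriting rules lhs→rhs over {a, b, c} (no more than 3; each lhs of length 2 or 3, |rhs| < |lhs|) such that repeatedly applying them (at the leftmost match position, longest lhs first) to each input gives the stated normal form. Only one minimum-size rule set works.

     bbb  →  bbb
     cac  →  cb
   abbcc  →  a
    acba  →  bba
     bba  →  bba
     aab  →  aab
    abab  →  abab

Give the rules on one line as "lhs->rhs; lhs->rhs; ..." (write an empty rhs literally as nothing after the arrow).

ac->b; bc->

  | bbb
  | cac => cb
  | abbcc => abc => a
  | acba => bba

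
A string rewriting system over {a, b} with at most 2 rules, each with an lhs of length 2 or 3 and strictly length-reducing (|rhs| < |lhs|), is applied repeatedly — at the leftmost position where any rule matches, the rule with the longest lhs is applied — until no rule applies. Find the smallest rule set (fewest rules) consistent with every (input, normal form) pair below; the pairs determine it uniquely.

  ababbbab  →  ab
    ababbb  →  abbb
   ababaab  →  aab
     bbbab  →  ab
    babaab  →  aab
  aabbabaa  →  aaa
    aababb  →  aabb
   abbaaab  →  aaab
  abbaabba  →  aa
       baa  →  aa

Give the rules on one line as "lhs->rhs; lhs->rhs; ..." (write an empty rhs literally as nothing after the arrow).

  | ababbbab => abbbab => abbab => abab => ab
  | ababbb => abbb
  | ababaab => abaab => aab
  | bbbab => bbab => bab => ab

aba->a; ba->a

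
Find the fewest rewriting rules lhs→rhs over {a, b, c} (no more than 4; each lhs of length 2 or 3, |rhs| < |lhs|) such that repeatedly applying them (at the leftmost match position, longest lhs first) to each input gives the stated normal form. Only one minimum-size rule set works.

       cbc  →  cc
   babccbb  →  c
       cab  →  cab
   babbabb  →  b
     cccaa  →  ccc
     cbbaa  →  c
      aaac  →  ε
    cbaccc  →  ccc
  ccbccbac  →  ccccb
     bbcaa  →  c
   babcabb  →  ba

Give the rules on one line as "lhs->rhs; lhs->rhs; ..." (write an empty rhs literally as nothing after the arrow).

aa->; ac->; bb->; bc->c

  | cbc => cc
  | babccbb => baccbb => bcbb => cbb => c
  | cab
  | babbabb => baabb => bbb => b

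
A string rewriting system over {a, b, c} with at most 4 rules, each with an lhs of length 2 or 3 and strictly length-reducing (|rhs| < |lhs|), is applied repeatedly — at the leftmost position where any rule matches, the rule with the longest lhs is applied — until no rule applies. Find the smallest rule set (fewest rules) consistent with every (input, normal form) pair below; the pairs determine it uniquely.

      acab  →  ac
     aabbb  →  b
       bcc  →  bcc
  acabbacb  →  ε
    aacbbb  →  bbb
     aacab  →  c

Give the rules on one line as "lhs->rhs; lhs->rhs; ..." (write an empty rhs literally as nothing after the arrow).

  | acab => ac
  | aabbb => abb => b
  | bcc
  | acabbacb => acbacb => abacb => acb => ab => ε

aac->c; ab->; cb->b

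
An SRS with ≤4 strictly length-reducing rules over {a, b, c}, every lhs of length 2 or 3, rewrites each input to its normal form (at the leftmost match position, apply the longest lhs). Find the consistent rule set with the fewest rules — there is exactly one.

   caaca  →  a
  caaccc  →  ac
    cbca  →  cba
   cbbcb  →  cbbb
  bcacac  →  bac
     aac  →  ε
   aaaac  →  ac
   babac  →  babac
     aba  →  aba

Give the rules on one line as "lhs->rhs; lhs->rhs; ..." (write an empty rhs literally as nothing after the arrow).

  | caaca => aca => a
  | caaccc => accc => ac
  | cbca => cba
  | cbbcb => cbbb

aa->c; bc->b; ca->; cc->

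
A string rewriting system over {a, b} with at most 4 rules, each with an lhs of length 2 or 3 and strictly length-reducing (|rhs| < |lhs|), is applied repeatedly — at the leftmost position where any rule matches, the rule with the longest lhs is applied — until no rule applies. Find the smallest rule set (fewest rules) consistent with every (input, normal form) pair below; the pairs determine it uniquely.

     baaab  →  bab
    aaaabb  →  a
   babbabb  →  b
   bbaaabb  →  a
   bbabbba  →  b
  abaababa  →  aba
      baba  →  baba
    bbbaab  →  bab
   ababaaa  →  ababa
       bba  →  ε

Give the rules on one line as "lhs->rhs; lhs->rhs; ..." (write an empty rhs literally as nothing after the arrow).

  | baaab => bab
  | aaaabb => aabb => bb => a
  | babbabb => baaabb => babb => baa => b
  | bbaaabb => aaaabb => aabb => bb => a

aa->; bb->a; bbb->ba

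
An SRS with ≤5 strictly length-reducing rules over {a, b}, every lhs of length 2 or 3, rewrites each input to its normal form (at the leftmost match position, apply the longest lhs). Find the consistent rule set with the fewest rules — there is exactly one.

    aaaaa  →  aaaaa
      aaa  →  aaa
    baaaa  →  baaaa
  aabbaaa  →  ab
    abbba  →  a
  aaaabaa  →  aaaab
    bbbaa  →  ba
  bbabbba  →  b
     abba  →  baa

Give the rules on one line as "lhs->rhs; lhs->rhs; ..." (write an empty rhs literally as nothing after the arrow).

aba->ab; abb->ba; bab->; bba->

  | aaaaa
  | aaa
  | baaaa
  | aabbaaa => abaaaa => abaaa => abaa => aba => ab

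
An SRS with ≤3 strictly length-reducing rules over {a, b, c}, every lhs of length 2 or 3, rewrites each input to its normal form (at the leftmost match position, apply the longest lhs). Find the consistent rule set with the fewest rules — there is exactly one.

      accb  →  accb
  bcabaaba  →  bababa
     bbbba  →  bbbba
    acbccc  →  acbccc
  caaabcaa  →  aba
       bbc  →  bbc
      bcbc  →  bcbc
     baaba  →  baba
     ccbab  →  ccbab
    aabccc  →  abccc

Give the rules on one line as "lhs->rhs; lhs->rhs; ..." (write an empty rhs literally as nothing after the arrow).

  | accb
  | bcabaaba => babaaba => bababa
  | bbbba
  | acbccc

aa->a; ca->a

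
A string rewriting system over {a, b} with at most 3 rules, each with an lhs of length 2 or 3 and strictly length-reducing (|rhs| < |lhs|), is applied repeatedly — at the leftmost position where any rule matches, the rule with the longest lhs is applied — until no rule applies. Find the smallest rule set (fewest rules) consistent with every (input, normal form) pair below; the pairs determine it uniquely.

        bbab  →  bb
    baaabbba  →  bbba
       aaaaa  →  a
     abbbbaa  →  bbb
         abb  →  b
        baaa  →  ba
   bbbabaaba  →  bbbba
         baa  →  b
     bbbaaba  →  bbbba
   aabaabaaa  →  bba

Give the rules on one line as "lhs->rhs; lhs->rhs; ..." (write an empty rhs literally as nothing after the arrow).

  | bbab => bb
  | baaabbba => babbba => bbba
  | aaaaa => aaa => a
  | abbbbaa => bbbaa => bbb

aa->; ab->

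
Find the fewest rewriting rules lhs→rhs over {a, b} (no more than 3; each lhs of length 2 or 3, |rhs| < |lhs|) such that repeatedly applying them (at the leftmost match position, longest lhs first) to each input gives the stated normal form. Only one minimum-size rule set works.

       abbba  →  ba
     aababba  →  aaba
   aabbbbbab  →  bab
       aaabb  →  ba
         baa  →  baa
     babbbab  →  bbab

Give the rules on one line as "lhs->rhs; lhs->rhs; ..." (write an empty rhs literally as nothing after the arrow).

aaa->b; abb->; bbb->ba

  | abbba => ba
  | aababba => aaba
  | aabbbbbab => abbbab => bab
  | aaabb => bbb => ba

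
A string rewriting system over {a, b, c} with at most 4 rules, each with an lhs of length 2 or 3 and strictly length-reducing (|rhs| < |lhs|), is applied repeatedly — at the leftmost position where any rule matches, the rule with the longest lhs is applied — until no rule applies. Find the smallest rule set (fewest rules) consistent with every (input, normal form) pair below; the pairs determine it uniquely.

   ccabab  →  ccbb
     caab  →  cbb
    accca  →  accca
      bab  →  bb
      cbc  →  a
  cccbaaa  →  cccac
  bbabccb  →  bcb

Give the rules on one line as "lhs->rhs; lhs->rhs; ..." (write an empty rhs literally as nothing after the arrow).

  | ccabab => ccbab => ccbb
  | caab => cbb
  | accca
  | bab => bb

aa->b; ab->b; bba->ac; cbc->a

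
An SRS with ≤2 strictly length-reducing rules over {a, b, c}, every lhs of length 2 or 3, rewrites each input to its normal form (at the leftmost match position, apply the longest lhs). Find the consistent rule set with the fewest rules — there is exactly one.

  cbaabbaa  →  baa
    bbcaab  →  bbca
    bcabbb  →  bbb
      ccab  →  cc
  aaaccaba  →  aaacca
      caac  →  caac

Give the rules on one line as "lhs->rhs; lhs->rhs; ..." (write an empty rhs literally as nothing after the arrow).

  | cbaabbaa => baabbaa => babaa => baa
  | bbcaab => bbca
  | bcabbb => bcbb => bbb
  | ccab => cc

ab->; cb->b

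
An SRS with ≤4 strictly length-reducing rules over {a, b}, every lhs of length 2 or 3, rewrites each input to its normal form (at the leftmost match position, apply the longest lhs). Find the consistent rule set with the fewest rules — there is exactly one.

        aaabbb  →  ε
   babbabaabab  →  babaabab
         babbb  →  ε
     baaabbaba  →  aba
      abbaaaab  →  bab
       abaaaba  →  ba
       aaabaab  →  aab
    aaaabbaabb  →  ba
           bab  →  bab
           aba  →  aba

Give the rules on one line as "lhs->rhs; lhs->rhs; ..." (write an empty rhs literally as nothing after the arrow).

aaa->b; abb->; bb->

  | aaabbb => bbbb => bb => ε
  | babbabaabab => babaabab
  | babbb => bb => ε
  | baaabbaba => bbbbaba => bbaba => aba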